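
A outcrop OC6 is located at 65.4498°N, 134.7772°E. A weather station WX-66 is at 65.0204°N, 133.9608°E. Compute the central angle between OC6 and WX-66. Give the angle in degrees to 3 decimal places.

0.549°

Δφ = -0.4294°,  Δλ = -0.8164°
a = sin²(Δφ/2) + cos φ₁ cos φ₂ sin²(Δλ/2) = 0.000023
c = 2·arcsin(√a) = 0.009581 rad = 0.5489°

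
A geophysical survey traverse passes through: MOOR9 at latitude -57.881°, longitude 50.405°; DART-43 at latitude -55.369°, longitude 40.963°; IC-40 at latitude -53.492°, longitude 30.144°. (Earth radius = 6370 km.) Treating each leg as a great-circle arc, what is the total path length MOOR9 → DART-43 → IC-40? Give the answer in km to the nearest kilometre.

1370 km

MOOR9→DART-43: c = 0.100585 rad, d = 640.72 km
DART-43→IC-40: c = 0.114484 rad, d = 729.27 km
Total = 640.72 + 729.27 = 1369.99 km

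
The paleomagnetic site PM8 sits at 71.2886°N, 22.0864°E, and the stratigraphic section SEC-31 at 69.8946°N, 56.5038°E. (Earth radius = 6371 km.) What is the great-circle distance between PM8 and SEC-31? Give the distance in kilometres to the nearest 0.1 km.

1263.5 km

Δφ = -1.3940°,  Δλ = 34.4174°
a = sin²(Δφ/2) + cos φ₁ cos φ₂ sin²(Δλ/2) = 0.009800
c = 2·arcsin(√a) = 0.198317 rad = 11.3627°
d = R·c = 6371 × 0.198317 = 1263.5 km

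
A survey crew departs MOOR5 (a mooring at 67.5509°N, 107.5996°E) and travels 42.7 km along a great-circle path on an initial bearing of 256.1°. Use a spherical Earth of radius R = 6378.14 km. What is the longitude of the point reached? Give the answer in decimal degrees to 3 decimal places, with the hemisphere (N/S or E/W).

106.628°E

δ = d/R = 42.7/6378.14 = 0.006695 rad
φ₂ = arcsin(sin φ₁ cos δ + cos φ₁ sin δ cos θ)
   = arcsin(0.92422·0.99998 + 0.38186·0.00669·-0.24023) = 67.45584°
λ₂ = λ₁ + atan2(sin θ sin δ cos φ₁, cos δ − sin φ₁ sin φ₂) = 106.62838°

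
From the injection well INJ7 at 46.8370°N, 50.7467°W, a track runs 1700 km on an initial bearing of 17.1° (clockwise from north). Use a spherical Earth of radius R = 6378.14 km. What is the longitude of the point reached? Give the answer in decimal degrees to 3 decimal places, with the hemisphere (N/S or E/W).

δ = d/R = 1700/6378.14 = 0.266535 rad
φ₂ = arcsin(sin φ₁ cos δ + cos φ₁ sin δ cos θ)
   = arcsin(0.72941·0.96469 + 0.68408·0.26339·0.95579) = 61.14795°
λ₂ = λ₁ + atan2(sin θ sin δ cos φ₁, cos δ − sin φ₁ sin φ₂) = -41.51099°

41.511°W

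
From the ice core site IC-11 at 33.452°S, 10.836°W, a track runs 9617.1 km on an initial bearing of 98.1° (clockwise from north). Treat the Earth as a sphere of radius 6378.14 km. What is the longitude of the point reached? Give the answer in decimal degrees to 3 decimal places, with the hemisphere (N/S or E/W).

80.614°E

δ = d/R = 9617.1/6378.14 = 1.507822 rad
φ₂ = arcsin(sin φ₁ cos δ + cos φ₁ sin δ cos θ)
   = arcsin(-0.55124·0.06293 + 0.83435·0.99802·-0.14090) = -8.74392°
λ₂ = λ₁ + atan2(sin θ sin δ cos φ₁, cos δ − sin φ₁ sin φ₂) = 80.61388°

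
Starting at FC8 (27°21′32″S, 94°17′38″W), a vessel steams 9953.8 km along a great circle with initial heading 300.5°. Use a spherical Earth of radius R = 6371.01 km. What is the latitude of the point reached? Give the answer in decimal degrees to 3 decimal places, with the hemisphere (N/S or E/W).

26.543°N

FC8: φ = -27.35889°, λ = -94.29389°
δ = d/R = 9953.8/6371.01 = 1.562358 rad
φ₂ = arcsin(sin φ₁ cos δ + cos φ₁ sin δ cos θ)
   = arcsin(-0.45956·0.00844 + 0.88815·0.99996·0.50754) = 26.54330°
λ₂ = λ₁ + atan2(sin θ sin δ cos φ₁, cos δ − sin φ₁ sin φ₂) = -168.68347°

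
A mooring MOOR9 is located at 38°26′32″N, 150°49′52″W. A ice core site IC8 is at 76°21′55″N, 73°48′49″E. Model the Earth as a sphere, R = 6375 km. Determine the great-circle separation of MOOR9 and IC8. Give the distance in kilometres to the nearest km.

MOOR9: φ = +38.44222°, λ = -150.83111°
IC8: φ = +76.36528°, λ = +73.81361°
Δφ = 37.9231°,  Δλ = -135.3553°
a = sin²(Δφ/2) + cos φ₁ cos φ₂ sin²(Δλ/2) = 0.263579
c = 2·arcsin(√a) = 1.078283 rad = 61.7811°
d = R·c = 6375 × 1.078283 = 6874.1 km

6874 km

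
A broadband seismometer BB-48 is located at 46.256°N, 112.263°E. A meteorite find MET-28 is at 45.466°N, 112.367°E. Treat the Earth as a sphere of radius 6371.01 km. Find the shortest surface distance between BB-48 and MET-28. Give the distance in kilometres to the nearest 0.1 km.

Δφ = -0.7900°,  Δλ = 0.1040°
a = sin²(Δφ/2) + cos φ₁ cos φ₂ sin²(Δλ/2) = 0.000048
c = 2·arcsin(√a) = 0.013846 rad = 0.7933°
d = R·c = 6371.01 × 0.013846 = 88.2 km

88.2 km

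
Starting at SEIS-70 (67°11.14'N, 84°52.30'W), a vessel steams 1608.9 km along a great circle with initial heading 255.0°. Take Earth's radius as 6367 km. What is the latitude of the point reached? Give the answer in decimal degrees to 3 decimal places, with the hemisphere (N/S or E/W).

60.158°N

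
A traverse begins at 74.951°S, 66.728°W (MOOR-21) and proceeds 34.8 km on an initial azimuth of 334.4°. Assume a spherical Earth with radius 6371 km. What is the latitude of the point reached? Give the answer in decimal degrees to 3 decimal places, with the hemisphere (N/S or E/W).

74.668°S

δ = d/R = 34.8/6371 = 0.005462 rad
φ₂ = arcsin(sin φ₁ cos δ + cos φ₁ sin δ cos θ)
   = arcsin(-0.96570·0.99999 + 0.25965·0.00546·0.90183) = -74.66818°
λ₂ = λ₁ + atan2(sin θ sin δ cos φ₁, cos δ − sin φ₁ sin φ₂) = -67.23944°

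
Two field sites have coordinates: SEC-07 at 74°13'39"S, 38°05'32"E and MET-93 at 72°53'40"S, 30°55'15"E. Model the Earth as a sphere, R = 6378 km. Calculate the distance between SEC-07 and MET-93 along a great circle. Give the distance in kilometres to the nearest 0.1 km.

270.0 km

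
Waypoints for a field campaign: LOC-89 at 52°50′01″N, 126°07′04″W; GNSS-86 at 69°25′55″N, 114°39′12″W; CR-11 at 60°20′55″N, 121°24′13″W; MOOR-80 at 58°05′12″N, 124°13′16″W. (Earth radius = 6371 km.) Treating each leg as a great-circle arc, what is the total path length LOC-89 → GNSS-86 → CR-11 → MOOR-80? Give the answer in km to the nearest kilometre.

3294 km

LOC-89: φ = +52.83361°, λ = -126.11778°
GNSS-86: φ = +69.43194°, λ = -114.65333°
CR-11: φ = +60.34861°, λ = -121.40361°
MOOR-80: φ = +58.08667°, λ = -124.22111°
LOC-89→GNSS-86: c = 0.304169 rad, d = 1937.86 km
GNSS-86→CR-11: c = 0.165992 rad, d = 1057.54 km
CR-11→MOOR-80: c = 0.046808 rad, d = 298.22 km
Total = 1937.86 + 1057.54 + 298.22 = 3293.61 km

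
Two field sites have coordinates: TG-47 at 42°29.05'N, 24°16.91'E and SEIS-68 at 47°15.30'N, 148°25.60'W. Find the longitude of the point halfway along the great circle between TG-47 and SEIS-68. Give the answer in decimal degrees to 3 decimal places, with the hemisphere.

TG-47: φ = +42.48417°, λ = +24.28183°
SEIS-68: φ = +47.25500°, λ = -148.42667°
Bx = cos φ₂ cos Δλ = -0.673248,  By = cos φ₂ sin Δλ = -0.086144
φₘ = atan2(sin φ₁ + sin φ₂, √((cos φ₁ + Bx)² + By²)) = 85.64165°
λₘ = λ₁ + atan2(By, cos φ₁ + Bx) = -29.01531°

29.015°W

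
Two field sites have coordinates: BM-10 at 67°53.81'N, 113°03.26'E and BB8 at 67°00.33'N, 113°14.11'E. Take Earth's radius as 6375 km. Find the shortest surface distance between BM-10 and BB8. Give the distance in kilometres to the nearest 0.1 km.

99.5 km

BM-10: φ = +67.89683°, λ = +113.05433°
BB8: φ = +67.00550°, λ = +113.23517°
Δφ = -0.8913°,  Δλ = 0.1808°
a = sin²(Δφ/2) + cos φ₁ cos φ₂ sin²(Δλ/2) = 0.000061
c = 2·arcsin(√a) = 0.015604 rad = 0.8940°
d = R·c = 6375 × 0.015604 = 99.5 km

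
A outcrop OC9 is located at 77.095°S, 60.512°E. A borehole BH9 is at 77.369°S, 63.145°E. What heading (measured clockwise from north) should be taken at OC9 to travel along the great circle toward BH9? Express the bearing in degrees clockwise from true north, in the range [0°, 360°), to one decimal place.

116.5°

Δλ = 2.6330°
y = sin Δλ · cos φ₂ = 0.010045
x = cos φ₁ sin φ₂ − sin φ₁ cos φ₂ cos Δλ = -0.005007
θ = atan2(y, x) = 116.4943° → 116.4943° (mod 360°)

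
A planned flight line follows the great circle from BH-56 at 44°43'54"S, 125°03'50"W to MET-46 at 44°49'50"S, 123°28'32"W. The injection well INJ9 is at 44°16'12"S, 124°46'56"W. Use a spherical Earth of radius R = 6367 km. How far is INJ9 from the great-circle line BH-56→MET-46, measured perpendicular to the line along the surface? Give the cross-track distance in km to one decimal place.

53.2 km

BH-56: φ = -44.73167°, λ = -125.06389°
MET-46: φ = -44.83056°, λ = -123.47556°
INJ9: φ = -44.27000°, λ = -124.78222°
δ₁₃ = central angle BH-56→INJ9 = 0.008787 rad  (haversine)
θ₁₃ = bearing BH-56→INJ9 = 23.615°,  θ₁₂ = bearing BH-56→MET-46 = 95.572°
dₓₜ = R·arcsin(sin δ₁₃ · sin(θ₁₃ − θ₁₂)) = 6367·arcsin(0.00879·sin(-71.957°)) = -53.198 km
|dₓₜ| = 53.198 km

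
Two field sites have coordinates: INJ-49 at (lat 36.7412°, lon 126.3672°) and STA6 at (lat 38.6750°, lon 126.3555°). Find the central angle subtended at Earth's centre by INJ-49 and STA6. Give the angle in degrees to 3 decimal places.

1.934°

Δφ = 1.9338°,  Δλ = -0.0117°
a = sin²(Δφ/2) + cos φ₁ cos φ₂ sin²(Δλ/2) = 0.000285
c = 2·arcsin(√a) = 0.033752 rad = 1.9338°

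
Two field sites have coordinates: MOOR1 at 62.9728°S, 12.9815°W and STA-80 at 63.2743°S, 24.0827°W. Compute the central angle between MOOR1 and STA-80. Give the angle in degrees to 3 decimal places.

Δφ = -0.3015°,  Δλ = -11.1012°
a = sin²(Δφ/2) + cos φ₁ cos φ₂ sin²(Δλ/2) = 0.001919
c = 2·arcsin(√a) = 0.087637 rad = 5.0212°

5.021°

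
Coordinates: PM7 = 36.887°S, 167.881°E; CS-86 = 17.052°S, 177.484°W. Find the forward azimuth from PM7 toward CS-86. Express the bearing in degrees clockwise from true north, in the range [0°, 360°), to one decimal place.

37.0°

Δλ = 14.6350°
y = sin Δλ · cos φ₂ = 0.241553
x = cos φ₁ sin φ₂ − sin φ₁ cos φ₂ cos Δλ = 0.320694
θ = atan2(y, x) = 36.9878° → 36.9878° (mod 360°)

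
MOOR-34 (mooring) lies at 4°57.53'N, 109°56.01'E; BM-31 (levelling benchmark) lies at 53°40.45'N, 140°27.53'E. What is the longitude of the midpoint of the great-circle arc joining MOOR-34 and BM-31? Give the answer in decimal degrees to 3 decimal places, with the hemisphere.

MOOR-34: φ = +4.95883°, λ = +109.93350°
BM-31: φ = +53.67417°, λ = +140.45883°
Bx = cos φ₂ cos Δλ = 0.510276,  By = cos φ₂ sin Δλ = 0.300879
φₘ = atan2(sin φ₁ + sin φ₂, √((cos φ₁ + Bx)² + By²)) = 30.14320°
λₘ = λ₁ + atan2(By, cos φ₁ + Bx) = 121.22781°

121.228°E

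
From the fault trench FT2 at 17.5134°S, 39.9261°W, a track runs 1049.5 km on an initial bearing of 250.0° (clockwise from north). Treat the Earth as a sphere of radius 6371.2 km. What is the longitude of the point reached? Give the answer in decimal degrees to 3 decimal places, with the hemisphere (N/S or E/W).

49.395°W

δ = d/R = 1049.5/6371.2 = 0.164726 rad
φ₂ = arcsin(sin φ₁ cos δ + cos φ₁ sin δ cos θ)
   = arcsin(-0.30093·0.98646 + 0.95365·0.16398·-0.34202) = -20.50815°
λ₂ = λ₁ + atan2(sin θ sin δ cos φ₁, cos δ − sin φ₁ sin φ₂) = -49.39541°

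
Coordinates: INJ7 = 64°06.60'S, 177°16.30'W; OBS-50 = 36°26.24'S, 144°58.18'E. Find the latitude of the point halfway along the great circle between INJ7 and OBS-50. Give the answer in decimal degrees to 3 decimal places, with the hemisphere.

INJ7: φ = -64.11000°, λ = -177.27167°
OBS-50: φ = -36.43733°, λ = +144.96967°
Bx = cos φ₂ cos Δλ = 0.636041,  By = cos φ₂ sin Δλ = -0.492629
φₘ = atan2(sin φ₁ + sin φ₂, √((cos φ₁ + Bx)² + By²)) = -51.68013°
λₘ = λ₁ + atan2(By, cos φ₁ + Bx) = 158.06145°

51.680°S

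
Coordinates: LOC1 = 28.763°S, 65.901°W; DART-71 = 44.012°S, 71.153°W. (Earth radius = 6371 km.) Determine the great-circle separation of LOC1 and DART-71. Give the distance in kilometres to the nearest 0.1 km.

Δφ = -15.2490°,  Δλ = -5.2520°
a = sin²(Δφ/2) + cos φ₁ cos φ₂ sin²(Δλ/2) = 0.018927
c = 2·arcsin(√a) = 0.276030 rad = 15.8153°
d = R·c = 6371 × 0.276030 = 1758.6 km

1758.6 km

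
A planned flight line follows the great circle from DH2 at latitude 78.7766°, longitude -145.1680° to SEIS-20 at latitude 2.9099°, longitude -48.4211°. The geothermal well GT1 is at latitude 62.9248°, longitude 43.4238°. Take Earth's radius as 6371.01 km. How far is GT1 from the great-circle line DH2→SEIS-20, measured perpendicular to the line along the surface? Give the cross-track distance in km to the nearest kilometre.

4248 km

δ₁₃ = central angle DH2→GT1 = 0.666831 rad  (haversine)
θ₁₃ = bearing DH2→GT1 = 353.688°,  θ₁₂ = bearing DH2→SEIS-20 = 82.818°
dₓₜ = R·arcsin(sin δ₁₃ · sin(θ₁₃ − θ₁₂)) = 6371.01·arcsin(0.61850·sin(270.870°)) = -4247.809 km
|dₓₜ| = 4247.809 km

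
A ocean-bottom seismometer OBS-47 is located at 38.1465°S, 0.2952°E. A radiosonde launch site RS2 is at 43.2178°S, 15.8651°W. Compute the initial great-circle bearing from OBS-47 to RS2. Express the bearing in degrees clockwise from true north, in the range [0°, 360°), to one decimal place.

242.4°

Δλ = -16.1603°
y = sin Δλ · cos φ₂ = -0.202831
x = cos φ₁ sin φ₂ − sin φ₁ cos φ₂ cos Δλ = -0.106182
θ = atan2(y, x) = -117.6319° → 242.3681° (mod 360°)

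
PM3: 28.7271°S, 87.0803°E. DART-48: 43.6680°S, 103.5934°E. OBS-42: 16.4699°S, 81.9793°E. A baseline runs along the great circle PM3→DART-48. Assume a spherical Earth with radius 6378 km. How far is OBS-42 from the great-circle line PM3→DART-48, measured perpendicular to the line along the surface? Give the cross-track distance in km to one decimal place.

δ₁₃ = central angle PM3→OBS-42 = 0.229088 rad  (haversine)
θ₁₃ = bearing PM3→OBS-42 = 337.947°,  θ₁₂ = bearing PM3→DART-48 = 142.931°
dₓₜ = R·arcsin(sin δ₁₃ · sin(θ₁₃ − θ₁₂)) = 6378·arcsin(0.22709·sin(195.016°)) = -375.473 km
|dₓₜ| = 375.473 km

375.5 km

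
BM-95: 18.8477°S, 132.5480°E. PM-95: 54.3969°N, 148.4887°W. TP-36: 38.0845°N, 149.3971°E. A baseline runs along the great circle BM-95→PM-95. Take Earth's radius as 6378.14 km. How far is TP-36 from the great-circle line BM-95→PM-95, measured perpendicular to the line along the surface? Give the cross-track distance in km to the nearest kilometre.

1893 km

δ₁₃ = central angle BM-95→TP-36 = 1.031359 rad  (haversine)
θ₁₃ = bearing BM-95→TP-36 = 15.421°,  θ₁₂ = bearing BM-95→PM-95 = 35.352°
dₓₜ = R·arcsin(sin δ₁₃ · sin(θ₁₃ − θ₁₂)) = 6378.14·arcsin(0.85800·sin(-19.931°)) = -1893.170 km
|dₓₜ| = 1893.170 km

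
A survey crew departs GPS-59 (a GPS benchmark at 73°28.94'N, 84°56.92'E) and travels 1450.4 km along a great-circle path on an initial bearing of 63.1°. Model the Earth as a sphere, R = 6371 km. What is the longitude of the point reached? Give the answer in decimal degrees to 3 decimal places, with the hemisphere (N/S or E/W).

GPS-59: φ = +73.48233°, λ = +84.94867°
δ = d/R = 1450.4/6371 = 0.227657 rad
φ₂ = arcsin(sin φ₁ cos δ + cos φ₁ sin δ cos θ)
   = arcsin(0.95873·0.97420 + 0.28431·0.22570·0.45243) = 74.37104°
λ₂ = λ₁ + atan2(sin θ sin δ cos φ₁, cos δ − sin φ₁ sin φ₂) = 133.28871°

133.289°E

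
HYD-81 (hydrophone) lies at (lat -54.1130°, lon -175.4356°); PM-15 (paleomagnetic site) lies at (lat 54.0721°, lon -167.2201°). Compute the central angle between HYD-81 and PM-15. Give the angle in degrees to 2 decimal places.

108.40°

Δφ = 108.1851°,  Δλ = 8.2155°
a = sin²(Δφ/2) + cos φ₁ cos φ₂ sin²(Δλ/2) = 0.657809
c = 2·arcsin(√a) = 1.891904 rad = 108.3981°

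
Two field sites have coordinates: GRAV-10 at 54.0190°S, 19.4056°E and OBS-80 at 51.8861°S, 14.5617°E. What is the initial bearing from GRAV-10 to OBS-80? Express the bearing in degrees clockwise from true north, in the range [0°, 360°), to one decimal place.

Δλ = -4.8439°
y = sin Δλ · cos φ₂ = -0.052119
x = cos φ₁ sin φ₂ − sin φ₁ cos φ₂ cos Δλ = 0.035434
θ = atan2(y, x) = -55.7900° → 304.2100° (mod 360°)

304.2°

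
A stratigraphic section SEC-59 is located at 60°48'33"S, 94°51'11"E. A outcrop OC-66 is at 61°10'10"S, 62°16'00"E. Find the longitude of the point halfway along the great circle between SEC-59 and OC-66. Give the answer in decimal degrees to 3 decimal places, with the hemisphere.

SEC-59: φ = -60.80917°, λ = +94.85306°
OC-66: φ = -61.16944°, λ = +62.26667°
Bx = cos φ₂ cos Δλ = 0.406310,  By = cos φ₂ sin Δλ = -0.259710
φₘ = atan2(sin φ₁ + sin φ₂, √((cos φ₁ + Bx)² + By²)) = -61.97442°
λₘ = λ₁ + atan2(By, cos φ₁ + Bx) = 78.65481°

78.655°E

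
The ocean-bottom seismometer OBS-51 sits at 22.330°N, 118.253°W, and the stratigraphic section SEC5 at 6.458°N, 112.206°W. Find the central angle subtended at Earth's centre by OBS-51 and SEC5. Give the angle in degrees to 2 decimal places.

16.91°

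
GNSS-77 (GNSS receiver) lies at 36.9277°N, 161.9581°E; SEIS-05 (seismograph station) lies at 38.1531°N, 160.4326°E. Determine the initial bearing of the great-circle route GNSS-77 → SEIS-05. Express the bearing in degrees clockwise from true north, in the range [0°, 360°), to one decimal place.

315.8°

Δλ = -1.5255°
y = sin Δλ · cos φ₂ = -0.020934
x = cos φ₁ sin φ₂ − sin φ₁ cos φ₂ cos Δλ = 0.021553
θ = atan2(y, x) = -44.1658° → 315.8342° (mod 360°)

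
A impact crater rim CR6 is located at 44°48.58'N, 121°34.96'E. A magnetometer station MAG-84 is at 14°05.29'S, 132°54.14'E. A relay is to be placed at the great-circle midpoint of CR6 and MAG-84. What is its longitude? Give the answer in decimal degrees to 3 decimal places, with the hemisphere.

128.123°E

CR6: φ = +44.80967°, λ = +121.58267°
MAG-84: φ = -14.08817°, λ = +132.90233°
Bx = cos φ₂ cos Δλ = 0.951055,  By = cos φ₂ sin Δλ = 0.190379
φₘ = atan2(sin φ₁ + sin φ₂, √((cos φ₁ + Bx)² + By²)) = 15.43069°
λₘ = λ₁ + atan2(By, cos φ₁ + Bx) = 128.12314°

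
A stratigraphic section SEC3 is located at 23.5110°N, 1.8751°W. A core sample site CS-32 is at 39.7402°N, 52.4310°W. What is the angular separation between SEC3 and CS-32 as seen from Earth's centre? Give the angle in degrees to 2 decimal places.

45.33°

Δφ = 16.2292°,  Δλ = -50.5559°
a = sin²(Δφ/2) + cos φ₁ cos φ₂ sin²(Δλ/2) = 0.148493
c = 2·arcsin(√a) = 0.791170 rad = 45.3307°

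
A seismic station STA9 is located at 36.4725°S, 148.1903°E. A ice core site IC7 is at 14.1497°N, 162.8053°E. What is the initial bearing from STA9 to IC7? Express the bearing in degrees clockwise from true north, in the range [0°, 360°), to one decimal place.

18.0°

Δλ = 14.6150°
y = sin Δλ · cos φ₂ = 0.244667
x = cos φ₁ sin φ₂ − sin φ₁ cos φ₂ cos Δλ = 0.754329
θ = atan2(y, x) = 17.9705° → 17.9705° (mod 360°)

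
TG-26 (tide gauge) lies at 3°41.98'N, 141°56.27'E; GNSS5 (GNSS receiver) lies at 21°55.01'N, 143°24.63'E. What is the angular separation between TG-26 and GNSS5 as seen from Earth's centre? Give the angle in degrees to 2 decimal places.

18.27°

TG-26: φ = +3.69967°, λ = +141.93783°
GNSS5: φ = +21.91683°, λ = +143.41050°
Δφ = 18.2172°,  Δλ = 1.4727°
a = sin²(Δφ/2) + cos φ₁ cos φ₂ sin²(Δλ/2) = 0.025214
c = 2·arcsin(√a) = 0.318926 rad = 18.2731°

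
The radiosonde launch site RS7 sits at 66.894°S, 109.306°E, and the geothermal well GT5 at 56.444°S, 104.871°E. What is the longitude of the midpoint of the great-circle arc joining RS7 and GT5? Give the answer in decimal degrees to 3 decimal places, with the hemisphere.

Bx = cos φ₂ cos Δλ = 0.551097,  By = cos φ₂ sin Δλ = -0.042743
φₘ = atan2(sin φ₁ + sin φ₂, √((cos φ₁ + Bx)² + By²)) = -61.68641°
λₘ = λ₁ + atan2(By, cos φ₁ + Bx) = 106.71219°

106.712°E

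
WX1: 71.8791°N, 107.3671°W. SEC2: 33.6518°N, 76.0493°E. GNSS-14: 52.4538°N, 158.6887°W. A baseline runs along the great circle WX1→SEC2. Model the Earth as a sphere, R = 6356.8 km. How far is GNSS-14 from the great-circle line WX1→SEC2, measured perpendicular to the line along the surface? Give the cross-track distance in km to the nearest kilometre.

3190 km

δ₁₃ = central angle WX1→GNSS-14 = 0.511545 rad  (haversine)
θ₁₃ = bearing WX1→GNSS-14 = 256.370°,  θ₁₂ = bearing WX1→SEC2 = 357.048°
dₓₜ = R·arcsin(sin δ₁₃ · sin(θ₁₃ − θ₁₂)) = 6356.8·arcsin(0.48952·sin(-100.678°)) = -3190.155 km
|dₓₜ| = 3190.155 km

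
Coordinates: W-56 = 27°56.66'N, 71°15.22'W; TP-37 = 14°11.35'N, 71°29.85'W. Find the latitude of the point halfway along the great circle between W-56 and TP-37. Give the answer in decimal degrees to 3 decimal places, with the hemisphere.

W-56: φ = +27.94433°, λ = -71.25367°
TP-37: φ = +14.18917°, λ = -71.49750°
Bx = cos φ₂ cos Δλ = 0.969483,  By = cos φ₂ sin Δλ = -0.004126
φₘ = atan2(sin φ₁ + sin φ₂, √((cos φ₁ + Bx)² + By²)) = 21.06679°
λₘ = λ₁ + atan2(By, cos φ₁ + Bx) = -71.38125°

21.067°N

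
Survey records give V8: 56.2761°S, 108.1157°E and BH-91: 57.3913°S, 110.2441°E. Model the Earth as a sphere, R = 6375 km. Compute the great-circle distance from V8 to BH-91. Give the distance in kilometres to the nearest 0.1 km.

Δφ = -1.1152°,  Δλ = 2.1284°
a = sin²(Δφ/2) + cos φ₁ cos φ₂ sin²(Δλ/2) = 0.000198
c = 2·arcsin(√a) = 0.028137 rad = 1.6121°
d = R·c = 6375 × 0.028137 = 179.4 km

179.4 km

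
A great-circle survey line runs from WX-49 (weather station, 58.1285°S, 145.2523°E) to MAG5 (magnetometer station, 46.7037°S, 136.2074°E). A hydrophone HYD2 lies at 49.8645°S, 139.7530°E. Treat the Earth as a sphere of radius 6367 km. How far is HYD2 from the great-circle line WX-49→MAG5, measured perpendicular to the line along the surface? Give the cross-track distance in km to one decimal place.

δ₁₃ = central angle WX-49→HYD2 = 0.154752 rad  (haversine)
θ₁₃ = bearing WX-49→HYD2 = 336.373°,  θ₁₂ = bearing WX-49→MAG5 = 330.537°
dₓₜ = R·arcsin(sin δ₁₃ · sin(θ₁₃ − θ₁₂)) = 6367·arcsin(0.15414·sin(5.836°)) = 99.793 km
|dₓₜ| = 99.793 km

99.8 km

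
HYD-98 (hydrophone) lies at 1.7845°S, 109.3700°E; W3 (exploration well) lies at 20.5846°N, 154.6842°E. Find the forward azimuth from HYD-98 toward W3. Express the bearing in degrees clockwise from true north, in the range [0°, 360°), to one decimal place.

60.8°

Δλ = 45.3142°
y = sin Δλ · cos φ₂ = 0.665581
x = cos φ₁ sin φ₂ − sin φ₁ cos φ₂ cos Δλ = 0.371920
θ = atan2(y, x) = 60.8040° → 60.8040° (mod 360°)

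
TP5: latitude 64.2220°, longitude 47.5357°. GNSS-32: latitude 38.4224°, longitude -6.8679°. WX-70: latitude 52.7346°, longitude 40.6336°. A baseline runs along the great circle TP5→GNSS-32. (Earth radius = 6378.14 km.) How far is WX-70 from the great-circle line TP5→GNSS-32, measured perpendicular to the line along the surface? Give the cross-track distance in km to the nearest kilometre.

δ₁₃ = central angle TP5→WX-70 = 0.209860 rad  (haversine)
θ₁₃ = bearing TP5→WX-70 = 200.444°,  θ₁₂ = bearing TP5→GNSS-32 = 257.573°
dₓₜ = R·arcsin(sin δ₁₃ · sin(θ₁₃ − θ₁₂)) = 6378.14·arcsin(0.20832·sin(-57.129°)) = -1121.746 km
|dₓₜ| = 1121.746 km

1122 km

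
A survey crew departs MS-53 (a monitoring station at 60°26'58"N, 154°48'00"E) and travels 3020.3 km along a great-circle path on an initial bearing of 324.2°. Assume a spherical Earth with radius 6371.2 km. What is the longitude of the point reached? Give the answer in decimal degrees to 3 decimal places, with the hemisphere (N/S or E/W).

88.410°E

MS-53: φ = +60.44944°, λ = +154.80000°
δ = d/R = 3020.3/6371.2 = 0.474055 rad
φ₂ = arcsin(sin φ₁ cos δ + cos φ₁ sin δ cos θ)
   = arcsin(0.86992·0.88972 + 0.49319·0.45650·0.81106) = 73.05667°
λ₂ = λ₁ + atan2(sin θ sin δ cos φ₁, cos δ − sin φ₁ sin φ₂) = 88.40967°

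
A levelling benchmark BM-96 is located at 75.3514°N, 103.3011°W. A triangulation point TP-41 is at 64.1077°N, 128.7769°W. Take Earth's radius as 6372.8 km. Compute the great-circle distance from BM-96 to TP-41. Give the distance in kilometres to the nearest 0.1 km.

1563.1 km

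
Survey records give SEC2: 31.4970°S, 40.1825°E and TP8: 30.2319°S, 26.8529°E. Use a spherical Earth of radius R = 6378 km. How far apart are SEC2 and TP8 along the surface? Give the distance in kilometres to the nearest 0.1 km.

1280.6 km

Δφ = 1.2651°,  Δλ = -13.3296°
a = sin²(Δφ/2) + cos φ₁ cos φ₂ sin²(Δλ/2) = 0.010045
c = 2·arcsin(√a) = 0.200789 rad = 11.5044°
d = R·c = 6378 × 0.200789 = 1280.6 km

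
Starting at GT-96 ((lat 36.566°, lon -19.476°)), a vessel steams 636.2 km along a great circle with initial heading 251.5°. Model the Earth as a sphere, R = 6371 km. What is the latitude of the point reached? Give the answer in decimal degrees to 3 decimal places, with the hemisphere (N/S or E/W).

34.567°N

δ = d/R = 636.2/6371 = 0.099859 rad
φ₂ = arcsin(sin φ₁ cos δ + cos φ₁ sin δ cos θ)
   = arcsin(0.59575·0.99502 + 0.80317·0.09969·-0.31730) = 34.56729°
λ₂ = λ₁ + atan2(sin θ sin δ cos φ₁, cos δ − sin φ₁ sin φ₂) = -26.06864°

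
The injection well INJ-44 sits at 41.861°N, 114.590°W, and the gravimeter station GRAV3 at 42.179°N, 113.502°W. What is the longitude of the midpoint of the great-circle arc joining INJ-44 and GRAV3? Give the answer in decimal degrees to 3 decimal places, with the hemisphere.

114.047°W

Bx = cos φ₂ cos Δλ = 0.740917,  By = cos φ₂ sin Δλ = 0.014071
φₘ = atan2(sin φ₁ + sin φ₂, √((cos φ₁ + Bx)² + By²)) = 42.02128°
λₘ = λ₁ + atan2(By, cos φ₁ + Bx) = -114.04736°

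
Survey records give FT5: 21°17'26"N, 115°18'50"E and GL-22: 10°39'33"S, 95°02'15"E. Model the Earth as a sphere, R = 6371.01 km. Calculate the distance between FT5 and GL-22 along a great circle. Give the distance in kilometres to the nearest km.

FT5: φ = +21.29056°, λ = +115.31389°
GL-22: φ = -10.65917°, λ = +95.03750°
Δφ = -31.9497°,  Δλ = -20.2764°
a = sin²(Δφ/2) + cos φ₁ cos φ₂ sin²(Δλ/2) = 0.104115
c = 2·arcsin(√a) = 0.657095 rad = 37.6488°
d = R·c = 6371.01 × 0.657095 = 4186.4 km

4186 km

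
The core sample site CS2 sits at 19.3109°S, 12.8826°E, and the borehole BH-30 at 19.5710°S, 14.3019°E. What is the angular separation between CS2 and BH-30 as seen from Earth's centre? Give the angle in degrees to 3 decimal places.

Δφ = -0.2601°,  Δλ = 1.4193°
a = sin²(Δφ/2) + cos φ₁ cos φ₂ sin²(Δλ/2) = 0.000142
c = 2·arcsin(√a) = 0.023796 rad = 1.3634°

1.363°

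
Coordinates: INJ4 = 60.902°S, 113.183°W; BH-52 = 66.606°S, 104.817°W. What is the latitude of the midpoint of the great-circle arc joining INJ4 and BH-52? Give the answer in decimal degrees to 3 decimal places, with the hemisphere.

63.814°S

Bx = cos φ₂ cos Δλ = 0.392827,  By = cos φ₂ sin Δλ = 0.057769
φₘ = atan2(sin φ₁ + sin φ₂, √((cos φ₁ + Bx)² + By²)) = -63.81395°
λₘ = λ₁ + atan2(By, cos φ₁ + Bx) = -109.42339°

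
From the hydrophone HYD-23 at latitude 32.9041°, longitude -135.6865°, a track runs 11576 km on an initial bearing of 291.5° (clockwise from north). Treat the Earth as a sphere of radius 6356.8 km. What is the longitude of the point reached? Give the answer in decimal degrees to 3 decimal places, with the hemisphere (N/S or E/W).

110.342°E

δ = d/R = 11576/6356.8 = 1.821042 rad
φ₂ = arcsin(sin φ₁ cos δ + cos φ₁ sin δ cos θ)
   = arcsin(0.54323·-0.24764 + 0.83958·0.96885·0.36650) = 9.41563°
λ₂ = λ₁ + atan2(sin θ sin δ cos φ₁, cos δ − sin φ₁ sin φ₂) = 110.34190°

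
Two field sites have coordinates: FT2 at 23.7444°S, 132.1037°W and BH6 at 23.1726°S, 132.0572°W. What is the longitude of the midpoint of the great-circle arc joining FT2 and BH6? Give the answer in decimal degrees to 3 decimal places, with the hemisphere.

132.080°W

Bx = cos φ₂ cos Δλ = 0.919323,  By = cos φ₂ sin Δλ = 0.000746
φₘ = atan2(sin φ₁ + sin φ₂, √((cos φ₁ + Bx)² + By²)) = -23.45850°
λₘ = λ₁ + atan2(By, cos φ₁ + Bx) = -132.08040°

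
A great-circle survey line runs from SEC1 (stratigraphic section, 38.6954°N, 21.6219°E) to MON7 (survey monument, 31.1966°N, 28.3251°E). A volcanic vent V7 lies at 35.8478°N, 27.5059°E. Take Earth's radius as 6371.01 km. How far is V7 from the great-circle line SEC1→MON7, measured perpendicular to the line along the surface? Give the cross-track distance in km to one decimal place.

δ₁₃ = central angle SEC1→V7 = 0.095617 rad  (haversine)
θ₁₃ = bearing SEC1→V7 = 119.498°,  θ₁₂ = bearing SEC1→MON7 = 141.793°
dₓₜ = R·arcsin(sin δ₁₃ · sin(θ₁₃ − θ₁₂)) = 6371.01·arcsin(0.09547·sin(-22.295°)) = -230.803 km
|dₓₜ| = 230.803 km

230.8 km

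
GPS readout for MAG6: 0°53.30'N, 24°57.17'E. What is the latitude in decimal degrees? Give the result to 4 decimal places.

0.8883°N

0° + 53.30′/60 = 0 + 0.88833 = 0.8883°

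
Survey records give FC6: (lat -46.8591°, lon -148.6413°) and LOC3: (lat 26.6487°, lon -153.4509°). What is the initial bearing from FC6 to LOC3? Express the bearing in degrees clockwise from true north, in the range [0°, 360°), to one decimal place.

355.5°

Δλ = -4.8096°
y = sin Δλ · cos φ₂ = -0.074938
x = cos φ₁ sin φ₂ − sin φ₁ cos φ₂ cos Δλ = 0.956562
θ = atan2(y, x) = -4.4795° → 355.5205° (mod 360°)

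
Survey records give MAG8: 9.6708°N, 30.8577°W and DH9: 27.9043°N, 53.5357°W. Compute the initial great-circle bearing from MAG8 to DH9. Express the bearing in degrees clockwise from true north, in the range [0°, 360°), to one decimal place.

313.6°

Δλ = -22.6780°
y = sin Δλ · cos φ₂ = -0.340724
x = cos φ₁ sin φ₂ − sin φ₁ cos φ₂ cos Δλ = 0.324368
θ = atan2(y, x) = -46.4087° → 313.5913° (mod 360°)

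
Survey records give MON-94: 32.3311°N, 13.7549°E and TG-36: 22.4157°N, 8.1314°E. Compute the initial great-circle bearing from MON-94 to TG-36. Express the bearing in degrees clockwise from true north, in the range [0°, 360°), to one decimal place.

Δλ = -5.6235°
y = sin Δλ · cos φ₂ = -0.090587
x = cos φ₁ sin φ₂ − sin φ₁ cos φ₂ cos Δλ = -0.169814
θ = atan2(y, x) = -151.9224° → 208.0776° (mod 360°)

208.1°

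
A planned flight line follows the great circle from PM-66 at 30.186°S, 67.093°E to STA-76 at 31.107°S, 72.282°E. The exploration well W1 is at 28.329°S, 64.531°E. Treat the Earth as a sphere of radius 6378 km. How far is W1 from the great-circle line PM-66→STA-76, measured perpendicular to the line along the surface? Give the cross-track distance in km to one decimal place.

δ₁₃ = central angle PM-66→W1 = 0.050715 rad  (haversine)
θ₁₃ = bearing PM-66→W1 = 309.088°,  θ₁₂ = bearing PM-66→STA-76 = 102.972°
dₓₜ = R·arcsin(sin δ₁₃ · sin(θ₁₃ − θ₁₂)) = 6378·arcsin(0.05069·sin(206.116°)) = -142.333 km
|dₓₜ| = 142.333 km

142.3 km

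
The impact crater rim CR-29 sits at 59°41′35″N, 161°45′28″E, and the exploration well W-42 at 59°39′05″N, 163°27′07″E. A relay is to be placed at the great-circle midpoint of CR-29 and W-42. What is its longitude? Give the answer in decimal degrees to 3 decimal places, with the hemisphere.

CR-29: φ = +59.69306°, λ = +161.75778°
W-42: φ = +59.65139°, λ = +163.45194°
Bx = cos φ₂ cos Δλ = 0.505039,  By = cos φ₂ sin Δλ = 0.014938
φₘ = atan2(sin φ₁ + sin φ₂, √((cos φ₁ + Bx)² + By²)) = 59.67495°
λₘ = λ₁ + atan2(By, cos φ₁ + Bx) = 162.60539°

162.605°E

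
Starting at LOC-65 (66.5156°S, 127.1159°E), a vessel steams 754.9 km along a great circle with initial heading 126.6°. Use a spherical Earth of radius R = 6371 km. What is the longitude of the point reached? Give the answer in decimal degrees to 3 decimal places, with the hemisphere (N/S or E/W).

δ = d/R = 754.9/6371 = 0.118490 rad
φ₂ = arcsin(sin φ₁ cos δ + cos φ₁ sin δ cos θ)
   = arcsin(-0.91717·0.99299 + 0.39850·0.11821·-0.59622) = -69.85507°
λ₂ = λ₁ + atan2(sin θ sin δ cos φ₁, cos δ − sin φ₁ sin φ₂) = 143.11158°

143.112°E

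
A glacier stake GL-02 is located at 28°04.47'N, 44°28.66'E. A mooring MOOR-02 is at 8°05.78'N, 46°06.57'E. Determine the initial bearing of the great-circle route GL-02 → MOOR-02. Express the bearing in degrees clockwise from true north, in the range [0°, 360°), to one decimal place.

GL-02: φ = +28.07450°, λ = +44.47767°
MOOR-02: φ = +8.09633°, λ = +46.10950°
Δλ = 1.6318°
y = sin Δλ · cos φ₂ = 0.028193
x = cos φ₁ sin φ₂ − sin φ₁ cos φ₂ cos Δλ = -0.341473
θ = atan2(y, x) = 175.2802° → 175.2802° (mod 360°)

175.3°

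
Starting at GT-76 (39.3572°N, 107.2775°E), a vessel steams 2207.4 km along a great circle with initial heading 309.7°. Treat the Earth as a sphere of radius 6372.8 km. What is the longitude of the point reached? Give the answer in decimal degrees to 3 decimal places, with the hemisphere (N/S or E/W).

δ = d/R = 2207.4/6372.8 = 0.346378 rad
φ₂ = arcsin(sin φ₁ cos δ + cos φ₁ sin δ cos θ)
   = arcsin(0.63415·0.94061 + 0.77321·0.33949·0.63877) = 49.83282°
λ₂ = λ₁ + atan2(sin θ sin δ cos φ₁, cos δ − sin φ₁ sin φ₂) = 83.38900°

83.389°E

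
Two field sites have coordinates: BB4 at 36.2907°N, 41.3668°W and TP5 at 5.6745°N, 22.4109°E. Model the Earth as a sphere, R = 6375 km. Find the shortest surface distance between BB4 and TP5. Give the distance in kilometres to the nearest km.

7300 km

Δφ = -30.6162°,  Δλ = 63.7777°
a = sin²(Δφ/2) + cos φ₁ cos φ₂ sin²(Δλ/2) = 0.293538
c = 2·arcsin(√a) = 1.145134 rad = 65.6113°
d = R·c = 6375 × 1.145134 = 7300.2 km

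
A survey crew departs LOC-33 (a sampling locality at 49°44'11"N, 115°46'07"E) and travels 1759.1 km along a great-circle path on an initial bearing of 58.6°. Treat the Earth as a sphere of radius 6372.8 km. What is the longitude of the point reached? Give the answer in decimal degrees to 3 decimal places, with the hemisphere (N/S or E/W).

LOC-33: φ = +49.73639°, λ = +115.76861°
δ = d/R = 1759.1/6372.8 = 0.276033 rad
φ₂ = arcsin(sin φ₁ cos δ + cos φ₁ sin δ cos θ)
   = arcsin(0.76308·0.96214 + 0.64631·0.27254·0.52101) = 55.68645°
λ₂ = λ₁ + atan2(sin θ sin δ cos φ₁, cos δ − sin φ₁ sin φ₂) = 140.14086°

140.141°E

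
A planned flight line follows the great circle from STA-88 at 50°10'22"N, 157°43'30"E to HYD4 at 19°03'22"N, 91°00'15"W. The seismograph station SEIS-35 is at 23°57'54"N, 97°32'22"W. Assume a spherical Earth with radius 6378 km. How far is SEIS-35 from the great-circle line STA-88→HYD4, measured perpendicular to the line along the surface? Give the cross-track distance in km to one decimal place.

198.8 km

STA-88: φ = +50.17278°, λ = +157.72500°
HYD4: φ = +19.05611°, λ = -91.00417°
SEIS-35: φ = +23.96500°, λ = -97.53944°
δ₁₃ = central angle STA-88→SEIS-35 = 1.406994 rad  (haversine)
θ₁₃ = bearing STA-88→SEIS-35 = 63.602°,  θ₁₂ = bearing STA-88→HYD4 = 61.792°
dₓₜ = R·arcsin(sin δ₁₃ · sin(θ₁₃ − θ₁₂)) = 6378·arcsin(0.98661·sin(1.810°)) = 198.837 km
|dₓₜ| = 198.837 km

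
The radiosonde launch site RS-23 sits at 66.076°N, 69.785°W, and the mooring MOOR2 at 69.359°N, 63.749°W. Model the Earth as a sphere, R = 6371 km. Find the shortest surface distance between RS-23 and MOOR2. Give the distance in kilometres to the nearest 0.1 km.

444.6 km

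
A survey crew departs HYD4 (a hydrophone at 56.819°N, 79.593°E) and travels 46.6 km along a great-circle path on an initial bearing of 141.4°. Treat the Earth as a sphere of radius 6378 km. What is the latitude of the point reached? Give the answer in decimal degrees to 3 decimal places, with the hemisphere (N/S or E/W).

56.491°N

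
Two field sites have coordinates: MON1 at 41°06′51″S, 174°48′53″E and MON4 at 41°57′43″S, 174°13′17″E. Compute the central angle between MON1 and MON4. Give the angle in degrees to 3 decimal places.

0.957°

MON1: φ = -41.11417°, λ = +174.81472°
MON4: φ = -41.96194°, λ = +174.22139°
Δφ = -0.8478°,  Δλ = -0.5933°
a = sin²(Δφ/2) + cos φ₁ cos φ₂ sin²(Δλ/2) = 0.000070
c = 2·arcsin(√a) = 0.016704 rad = 0.9571°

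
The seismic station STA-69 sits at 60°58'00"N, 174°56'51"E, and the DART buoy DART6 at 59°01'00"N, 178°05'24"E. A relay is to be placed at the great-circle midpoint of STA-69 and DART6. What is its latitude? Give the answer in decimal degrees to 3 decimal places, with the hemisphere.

60.001°N

STA-69: φ = +60.96667°, λ = +174.94750°
DART6: φ = +59.01667°, λ = +178.09000°
Bx = cos φ₂ cos Δλ = 0.514015,  By = cos φ₂ sin Δλ = 0.028220
φₘ = atan2(sin φ₁ + sin φ₂, √((cos φ₁ + Bx)² + By²)) = 60.00099°
λₘ = λ₁ + atan2(By, cos φ₁ + Bx) = 176.56506°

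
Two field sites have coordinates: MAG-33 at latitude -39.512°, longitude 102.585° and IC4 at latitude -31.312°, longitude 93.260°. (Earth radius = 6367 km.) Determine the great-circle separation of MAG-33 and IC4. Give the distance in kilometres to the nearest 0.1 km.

1241.0 km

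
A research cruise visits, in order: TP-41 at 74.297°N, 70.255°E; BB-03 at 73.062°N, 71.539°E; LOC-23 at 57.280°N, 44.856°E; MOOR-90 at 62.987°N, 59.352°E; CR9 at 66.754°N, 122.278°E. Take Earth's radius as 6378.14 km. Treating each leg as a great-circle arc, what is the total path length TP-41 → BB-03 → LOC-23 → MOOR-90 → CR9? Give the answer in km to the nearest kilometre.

6153 km

TP-41→BB-03: c = 0.022455 rad, d = 143.22 km
BB-03→LOC-23: c = 0.331569 rad, d = 2114.79 km
LOC-23→MOOR-90: c = 0.159997 rad, d = 1020.48 km
MOOR-90→CR9: c = 0.450642 rad, d = 2874.26 km
Total = 143.22 + 2114.79 + 1020.48 + 2874.26 = 6152.75 km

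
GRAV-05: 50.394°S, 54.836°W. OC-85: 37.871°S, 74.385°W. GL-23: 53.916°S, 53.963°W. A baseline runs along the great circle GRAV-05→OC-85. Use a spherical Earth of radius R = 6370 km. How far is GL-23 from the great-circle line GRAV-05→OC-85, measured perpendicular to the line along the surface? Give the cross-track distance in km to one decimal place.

290.3 km

δ₁₃ = central angle GRAV-05→GL-23 = 0.062176 rad  (haversine)
θ₁₃ = bearing GRAV-05→GL-23 = 171.696°,  θ₁₂ = bearing GRAV-05→OC-85 = 304.534°
dₓₜ = R·arcsin(sin δ₁₃ · sin(θ₁₃ − θ₁₂)) = 6370·arcsin(0.06214·sin(-132.838°)) = -290.336 km
|dₓₜ| = 290.336 km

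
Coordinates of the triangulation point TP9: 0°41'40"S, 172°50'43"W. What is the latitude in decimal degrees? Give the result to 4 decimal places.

0° + 41′/60 + 40″/3600 = 0 + 0.68333 + 0.01111 = 0.6944°

0.6944°S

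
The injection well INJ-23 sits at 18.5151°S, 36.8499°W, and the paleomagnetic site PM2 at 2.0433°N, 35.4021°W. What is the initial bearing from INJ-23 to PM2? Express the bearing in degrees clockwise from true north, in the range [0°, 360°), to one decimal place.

Δλ = 1.4478°
y = sin Δλ · cos φ₂ = 0.025250
x = cos φ₁ sin φ₂ − sin φ₁ cos φ₂ cos Δλ = 0.351061
θ = atan2(y, x) = 4.1139° → 4.1139° (mod 360°)

4.1°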